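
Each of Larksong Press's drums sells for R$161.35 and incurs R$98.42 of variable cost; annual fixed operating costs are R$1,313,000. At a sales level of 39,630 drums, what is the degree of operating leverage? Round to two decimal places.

Contribution at this volume is 39,630 × R$62.93 = R$2,493,915.90.
EBIT = R$2,493,915.90 − R$1,313,000 = R$1,180,915.90.
Degree of operating leverage = R$2,493,915.90 / R$1,180,915.90 = 2.1118.

2.11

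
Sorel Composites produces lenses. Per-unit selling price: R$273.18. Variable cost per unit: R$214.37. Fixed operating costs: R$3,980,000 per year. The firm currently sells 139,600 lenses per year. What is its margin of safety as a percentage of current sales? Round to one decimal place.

51.5%

Unit CM = price − variable cost = R$273.18 − R$214.37 = R$58.81. Break-even units = R$3,980,000 ÷ R$58.81 = 67,675.57; break-even revenue = 67,675.57 × R$273.18 = R$18,487,610.95.
Actual sales revenue = 139,600 × R$273.18 = R$38,135,928.00.
Margin of safety = (R$38,135,928.00 − R$18,487,610.95) ÷ R$38,135,928.00 = 51.5%.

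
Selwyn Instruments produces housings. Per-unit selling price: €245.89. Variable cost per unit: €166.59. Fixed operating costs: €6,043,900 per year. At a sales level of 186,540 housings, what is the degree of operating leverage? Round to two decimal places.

1.69

Contribution at this volume is 186,540 × €79.30 = €14,792,622.00.
EBIT = €14,792,622.00 − €6,043,900 = €8,748,722.00.
So DOL = total CM / EBIT = €14,792,622.00 / €8,748,722.00 = 1.6908.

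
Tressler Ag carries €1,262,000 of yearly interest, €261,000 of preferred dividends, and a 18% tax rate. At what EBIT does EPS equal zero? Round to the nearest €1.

Grossing the preferred dividend up to pre-tax terms: €261,000 / (1 − 0.18) = €318,292.68.
EPS = 0 when EBIT covers interest plus the pre-tax preferred burden: €1,262,000 + €318,292.68 = €1,580,292.68.

€1,580,293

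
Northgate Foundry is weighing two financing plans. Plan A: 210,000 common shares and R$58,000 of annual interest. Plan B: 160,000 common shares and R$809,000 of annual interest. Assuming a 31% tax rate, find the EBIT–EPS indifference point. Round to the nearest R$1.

Set EPS_A = EPS_B: (EBIT − R$58,000)(1 − 0.31) ÷ 210,000 = (EBIT − R$809,000)(1 − 0.31) ÷ 160,000.
Cancelling (1 − t) and cross-multiplying: 160,000·(EBIT − 58,000) = 210,000·(EBIT − 809,000).
EBIT × (210,000 − 160,000) = 809,000 × 210,000 − 58,000 × 160,000 = 160,610,000,000, so EBIT = 160,610,000,000 ÷ 50,000 = 3,212,200.00.

R$3,212,200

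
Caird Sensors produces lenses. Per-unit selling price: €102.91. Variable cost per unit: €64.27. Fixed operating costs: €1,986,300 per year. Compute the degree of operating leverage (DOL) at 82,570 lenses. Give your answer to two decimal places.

Total contribution margin = 82,570 × €38.64 = €3,190,504.80.
EBIT = €3,190,504.80 − €1,986,300 = €1,204,204.80.
Degree of operating leverage = €3,190,504.80 / €1,204,204.80 = 2.6495.

2.65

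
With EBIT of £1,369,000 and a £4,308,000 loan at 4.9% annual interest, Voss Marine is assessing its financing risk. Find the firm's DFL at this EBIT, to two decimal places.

Interest = £211,092.00.
DFL = EBIT ÷ (EBIT − I) = £1,369,000 ÷ (£1,369,000 − £211,092.00) = £1,369,000 ÷ £1,157,908.00 = 1.1823.

1.18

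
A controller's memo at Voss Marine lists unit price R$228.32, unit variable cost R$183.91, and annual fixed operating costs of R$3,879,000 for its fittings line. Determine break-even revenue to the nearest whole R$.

R$19,942,654

CM per unit = R$228.32 − R$183.91 = R$44.41; CM ratio = R$44.41 / R$228.32 = 0.1945.
Break-even revenue = fixed costs × price ÷ CM = R$3,879,000 × R$228.32 ÷ R$44.41 = R$19,942,654.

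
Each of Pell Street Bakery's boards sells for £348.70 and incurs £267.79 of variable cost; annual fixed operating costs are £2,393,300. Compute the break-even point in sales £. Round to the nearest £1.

£10,314,469

CM per unit = £348.70 − £267.79 = £80.91; CM ratio = £80.91 / £348.70 = 0.2320.
Break-even sales = FC ÷ CM ratio = £2,393,300 × £348.70 / £80.91 = £10,314,469.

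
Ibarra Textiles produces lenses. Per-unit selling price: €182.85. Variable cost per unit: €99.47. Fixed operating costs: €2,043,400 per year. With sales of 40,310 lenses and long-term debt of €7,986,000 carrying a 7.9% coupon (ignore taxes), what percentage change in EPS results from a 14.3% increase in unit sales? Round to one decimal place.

+70.0%

Contribution at this volume is 40,310 × €83.38 = €3,361,047.80.
Operating income = contribution − fixed costs = €3,361,047.80 − €2,043,400 = €1,317,647.80.
After interest of €630,894.00, pre-tax earnings = €686,753.80.
DCL = total CM / (EBIT − I) = €3,361,047.80 / €686,753.80 = 4.8941.
EPS therefore changes by 4.8941 × (+14.3%) = +70.0%.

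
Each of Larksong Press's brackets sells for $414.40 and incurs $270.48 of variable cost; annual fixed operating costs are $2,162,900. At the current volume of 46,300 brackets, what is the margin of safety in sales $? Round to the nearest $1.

$12,958,915

Contribution margin per unit = $414.40 − $270.48 = $143.92. Break-even units = $2,162,900 ÷ $143.92 = 15,028.49; break-even revenue = 15,028.49 × $414.40 = $6,227,805.45.
Current sales = 46,300 × $414.40 = $19,186,720.00.
Margin of safety = $19,186,720.00 − $6,227,805.45 = $12,958,915.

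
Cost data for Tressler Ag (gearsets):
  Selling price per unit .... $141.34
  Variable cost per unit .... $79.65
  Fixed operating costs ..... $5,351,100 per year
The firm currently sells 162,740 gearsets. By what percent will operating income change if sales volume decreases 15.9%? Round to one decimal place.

At 162,740 units, contribution = 162,740 × $61.69 = $10,039,430.60.
Subtracting fixed costs: EBIT = $10,039,430.60 − $5,351,100 = $4,688,330.60.
So DOL = total CM / EBIT = $10,039,430.60 / $4,688,330.60 = 2.1414.
Operating income changes by 2.1414 × -15.9% = -34.0%.

-34.0%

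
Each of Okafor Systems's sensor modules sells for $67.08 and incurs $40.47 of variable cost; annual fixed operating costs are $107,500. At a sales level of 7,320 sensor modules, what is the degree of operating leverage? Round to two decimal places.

2.23

At 7,320 units, contribution = 7,320 × $26.61 = $194,785.20.
EBIT = $194,785.20 − $107,500 = $87,285.20.
So DOL = total CM / EBIT = $194,785.20 / $87,285.20 = 2.2316.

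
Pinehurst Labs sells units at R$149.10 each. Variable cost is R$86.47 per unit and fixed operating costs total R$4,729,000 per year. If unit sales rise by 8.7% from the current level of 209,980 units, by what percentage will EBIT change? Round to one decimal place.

+13.6%

Contribution at this volume is 209,980 × R$62.63 = R$13,151,047.40.
EBIT = R$13,151,047.40 − R$4,729,000 = R$8,422,047.40.
So DOL = total CM / EBIT = R$13,151,047.40 / R$8,422,047.40 = 1.5615.
Operating income changes by 1.5615 × +8.7% = +13.6%.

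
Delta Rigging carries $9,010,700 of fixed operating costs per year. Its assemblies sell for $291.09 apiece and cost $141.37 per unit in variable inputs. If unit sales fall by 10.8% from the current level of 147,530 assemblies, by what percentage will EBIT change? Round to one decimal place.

Contribution at this volume is 147,530 × $149.72 = $22,088,191.60.
Subtracting fixed costs: EBIT = $22,088,191.60 − $9,010,700 = $13,077,491.60.
Degree of operating leverage = $22,088,191.60 / $13,077,491.60 = 1.6890.
Operating income changes by 1.6890 × -10.8% = -18.2%.

-18.2%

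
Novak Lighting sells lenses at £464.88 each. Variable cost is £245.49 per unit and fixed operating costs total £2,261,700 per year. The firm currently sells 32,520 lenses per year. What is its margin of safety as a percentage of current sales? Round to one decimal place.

Unit CM = price − variable cost = £464.88 − £245.49 = £219.39. Break-even units = £2,261,700 ÷ £219.39 = 10,309.04; break-even revenue = 10,309.04 × £464.88 = £4,792,465.91.
Current sales = 32,520 × £464.88 = £15,117,897.60.
Margin of safety = (£15,117,897.60 − £4,792,465.91) ÷ £15,117,897.60 = 68.3%.

68.3%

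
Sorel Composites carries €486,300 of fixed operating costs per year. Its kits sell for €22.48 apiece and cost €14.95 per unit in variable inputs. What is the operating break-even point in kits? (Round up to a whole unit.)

64,582 kits

Each unit contributes €22.48 − €14.95 = €7.53.
Units to break even: €486,300 ÷ €7.53 = 64,581.67, rounded up to 64,582.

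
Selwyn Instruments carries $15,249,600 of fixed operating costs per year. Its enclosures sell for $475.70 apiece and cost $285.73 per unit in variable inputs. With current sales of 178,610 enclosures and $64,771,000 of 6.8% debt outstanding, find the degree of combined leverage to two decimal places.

Total contribution margin = 178,610 × $189.97 = $33,930,541.70.
Subtracting fixed costs: EBIT = $33,930,541.70 − $15,249,600 = $18,680,941.70. Interest = $4,404,428.00.
DOL = $33,930,541.70 ÷ $18,680,941.70 = 1.8163; DFL = $18,680,941.70 ÷ $14,276,513.70 = 1.3085.
DCL = DOL × DFL = 1.8163 × 1.3085 = 2.3766.

2.38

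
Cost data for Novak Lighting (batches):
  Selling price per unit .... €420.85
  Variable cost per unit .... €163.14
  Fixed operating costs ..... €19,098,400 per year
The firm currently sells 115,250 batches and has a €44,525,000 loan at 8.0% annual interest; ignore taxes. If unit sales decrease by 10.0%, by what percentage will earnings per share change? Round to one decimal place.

Contribution at this volume is 115,250 × €257.71 = €29,701,077.50.
Operating income = contribution − fixed costs = €29,701,077.50 − €19,098,400 = €10,602,677.50.
After interest of €3,562,000.00, pre-tax earnings = €7,040,677.50.
DCL = total CM / (EBIT − I) = €29,701,077.50 / €7,040,677.50 = 4.2185.
EPS therefore changes by 4.2185 × (-10.0%) = -42.2%.

-42.2%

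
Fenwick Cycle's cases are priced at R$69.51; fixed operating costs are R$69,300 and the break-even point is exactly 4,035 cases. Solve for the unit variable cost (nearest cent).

Contribution per unit must be FC / Q = R$69,300 / 4,035 = R$17.1747.
Hence VC = price − CM = R$69.51 − R$17.1747 = R$52.34.

R$52.34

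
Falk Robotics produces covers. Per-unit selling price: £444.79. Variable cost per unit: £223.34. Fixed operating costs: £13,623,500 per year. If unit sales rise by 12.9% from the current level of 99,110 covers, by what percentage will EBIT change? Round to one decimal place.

Total contribution margin = 99,110 × £221.45 = £21,947,909.50.
Subtracting fixed costs: EBIT = £21,947,909.50 − £13,623,500 = £8,324,409.50.
DOL = contribution ÷ EBIT = £21,947,909.50 ÷ £8,324,409.50 = 2.6366.
%ΔEBIT = DOL × %ΔSales = 2.6366 × +12.9% = +34.0%.

+34.0%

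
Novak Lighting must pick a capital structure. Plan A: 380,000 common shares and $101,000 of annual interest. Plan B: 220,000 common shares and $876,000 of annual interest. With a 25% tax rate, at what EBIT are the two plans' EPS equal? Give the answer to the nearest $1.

Set EPS_A = EPS_B: (EBIT − $101,000)(1 − 0.25) ÷ 380,000 = (EBIT − $876,000)(1 − 0.25) ÷ 220,000.
The (1 − t) factor cancels: (EBIT − 101,000) × 220,000 = (EBIT − 876,000) × 380,000.
EBIT × (380,000 − 220,000) = 876,000 × 380,000 − 101,000 × 220,000 = 310,660,000,000, so EBIT = 310,660,000,000 ÷ 160,000 = 1,941,625.00.

$1,941,625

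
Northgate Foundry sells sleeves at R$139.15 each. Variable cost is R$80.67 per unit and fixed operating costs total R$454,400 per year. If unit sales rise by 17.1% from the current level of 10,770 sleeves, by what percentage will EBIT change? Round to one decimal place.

+61.4%

At 10,770 units, contribution = 10,770 × R$58.48 = R$629,829.60.
Subtracting fixed costs: EBIT = R$629,829.60 − R$454,400 = R$175,429.60.
DOL = contribution ÷ EBIT = R$629,829.60 ÷ R$175,429.60 = 3.5902.
So EBIT moves 3.5902 × (+17.1%) = +61.4%.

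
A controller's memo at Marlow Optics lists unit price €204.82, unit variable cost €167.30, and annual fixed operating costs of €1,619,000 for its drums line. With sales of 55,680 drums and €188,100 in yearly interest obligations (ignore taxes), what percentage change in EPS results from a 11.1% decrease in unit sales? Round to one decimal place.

-82.2%

At 55,680 units, contribution = 55,680 × €37.52 = €2,089,113.60.
Operating income = contribution − fixed costs = €2,089,113.60 − €1,619,000 = €470,113.60.
Interest = €188,100.00, so EBIT − I = €282,013.60.
Degree of combined leverage = contribution ÷ (EBIT − I) = €2,089,113.60 ÷ €282,013.60 = 7.4078.
EPS therefore changes by 7.4078 × (-11.1%) = -82.2%.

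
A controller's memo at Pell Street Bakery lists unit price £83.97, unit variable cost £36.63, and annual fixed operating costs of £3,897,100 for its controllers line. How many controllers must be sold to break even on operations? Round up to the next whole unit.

82,322 controllers

Unit CM = price − variable cost = £83.97 − £36.63 = £47.34.
Units to break even: £3,897,100 ÷ £47.34 = 82,321.50, rounded up to 82,322.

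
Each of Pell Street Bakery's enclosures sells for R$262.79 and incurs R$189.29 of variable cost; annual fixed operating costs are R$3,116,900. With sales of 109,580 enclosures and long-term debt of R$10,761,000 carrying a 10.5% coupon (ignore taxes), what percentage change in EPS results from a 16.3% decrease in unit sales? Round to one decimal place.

-34.5%

Total contribution margin = 109,580 × R$73.50 = R$8,054,130.00.
Operating income = contribution − fixed costs = R$8,054,130.00 − R$3,116,900 = R$4,937,230.00.
After interest of R$1,129,905.00, pre-tax earnings = R$3,807,325.00.
DCL = total CM / (EBIT − I) = R$8,054,130.00 / R$3,807,325.00 = 2.1154.
%ΔEPS = DCL × %ΔSales = 2.1154 × -16.3% = -34.5%.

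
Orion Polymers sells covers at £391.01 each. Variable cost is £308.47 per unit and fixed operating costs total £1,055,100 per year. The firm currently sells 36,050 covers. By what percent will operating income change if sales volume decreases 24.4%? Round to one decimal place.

-37.8%

At 36,050 units, contribution = 36,050 × £82.54 = £2,975,567.00.
Subtracting fixed costs: EBIT = £2,975,567.00 − £1,055,100 = £1,920,467.00.
So DOL = total CM / EBIT = £2,975,567.00 / £1,920,467.00 = 1.5494.
Operating income changes by 1.5494 × -24.4% = -37.8%.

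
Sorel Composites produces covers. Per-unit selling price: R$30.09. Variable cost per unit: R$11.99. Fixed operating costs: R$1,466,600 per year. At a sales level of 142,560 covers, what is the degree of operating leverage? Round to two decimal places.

2.32

Total contribution margin = 142,560 × R$18.10 = R$2,580,336.00.
EBIT = R$2,580,336.00 − R$1,466,600 = R$1,113,736.00.
So DOL = total CM / EBIT = R$2,580,336.00 / R$1,113,736.00 = 2.3168.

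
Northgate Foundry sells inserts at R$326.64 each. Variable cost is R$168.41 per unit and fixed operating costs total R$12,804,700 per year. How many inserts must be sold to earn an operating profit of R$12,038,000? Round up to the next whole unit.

Each unit contributes R$326.64 − R$168.41 = R$158.23.
Units = (FC + target) / CM = (R$12,804,700 + R$12,038,000) / R$158.23 = 157,003.73, so 157,004 inserts.

157,004 inserts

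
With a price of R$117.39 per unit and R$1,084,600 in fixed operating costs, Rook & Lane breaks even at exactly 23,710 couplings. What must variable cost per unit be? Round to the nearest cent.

Contribution per unit must be FC / Q = R$1,084,600 / 23,710 = R$45.7444.
Hence VC = price − CM = R$117.39 − R$45.7444 = R$71.65.

R$71.65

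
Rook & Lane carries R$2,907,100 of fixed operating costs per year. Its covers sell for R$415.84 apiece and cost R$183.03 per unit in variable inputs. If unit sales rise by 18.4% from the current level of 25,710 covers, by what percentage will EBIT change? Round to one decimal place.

+35.8%

Contribution at this volume is 25,710 × R$232.81 = R$5,985,545.10.
Operating income = contribution − fixed costs = R$5,985,545.10 − R$2,907,100 = R$3,078,445.10.
So DOL = total CM / EBIT = R$5,985,545.10 / R$3,078,445.10 = 1.9443.
Operating income changes by 1.9443 × +18.4% = +35.8%.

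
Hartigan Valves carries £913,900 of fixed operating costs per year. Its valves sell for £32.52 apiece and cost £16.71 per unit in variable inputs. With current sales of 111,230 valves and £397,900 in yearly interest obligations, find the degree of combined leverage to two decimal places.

At 111,230 units, contribution = 111,230 × £15.81 = £1,758,546.30.
Operating income = contribution − fixed costs = £1,758,546.30 − £913,900 = £844,646.30. Interest = £397,900.00.
DOL = £1,758,546.30 ÷ £844,646.30 = 2.0820; DFL = £844,646.30 ÷ £446,746.30 = 1.8907.
DCL = DOL × DFL = 2.0820 × 1.8907 = 3.9364.

3.94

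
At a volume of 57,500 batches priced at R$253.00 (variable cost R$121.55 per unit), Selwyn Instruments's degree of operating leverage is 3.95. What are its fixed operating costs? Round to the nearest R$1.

Contribution at this volume is 57,500 × R$131.45 = R$7,558,375.00.
Since DOL = CM ÷ EBIT, EBIT = R$7,558,375.00 ÷ 3.95 = R$1,913,512.66.
Fixed costs = CM − EBIT = R$7,558,375.00 − R$1,913,512.66 = R$5,644,862.

R$5,644,862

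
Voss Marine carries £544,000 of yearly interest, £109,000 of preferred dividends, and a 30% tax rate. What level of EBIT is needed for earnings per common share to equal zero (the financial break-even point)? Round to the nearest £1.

Preferred dividends are paid after tax, so their pre-tax equivalent is £109,000 ÷ (1 − 0.30) = £155,714.29.
EPS = 0 when EBIT covers interest plus the pre-tax preferred burden: £544,000 + £155,714.29 = £699,714.29.

£699,714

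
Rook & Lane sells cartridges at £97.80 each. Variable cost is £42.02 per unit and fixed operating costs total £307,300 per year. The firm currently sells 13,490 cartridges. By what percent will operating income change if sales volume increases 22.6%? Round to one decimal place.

Total contribution margin = 13,490 × £55.78 = £752,472.20.
Operating income = contribution − fixed costs = £752,472.20 − £307,300 = £445,172.20.
Degree of operating leverage = £752,472.20 / £445,172.20 = 1.6903.
%ΔEBIT = DOL × %ΔSales = 1.6903 × +22.6% = +38.2%.

+38.2%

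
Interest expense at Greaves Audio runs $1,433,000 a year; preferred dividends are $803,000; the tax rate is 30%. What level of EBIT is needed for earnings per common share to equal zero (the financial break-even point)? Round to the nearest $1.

$2,580,143

Preferred dividends are paid after tax, so their pre-tax equivalent is $803,000 ÷ (1 − 0.30) = $1,147,142.86.
EPS = 0 when EBIT covers interest plus the pre-tax preferred burden: $1,433,000 + $1,147,142.86 = $2,580,142.86.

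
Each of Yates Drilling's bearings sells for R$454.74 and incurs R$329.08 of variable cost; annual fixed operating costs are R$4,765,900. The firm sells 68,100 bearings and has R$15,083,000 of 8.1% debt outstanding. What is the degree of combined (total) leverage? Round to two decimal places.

3.33

Contribution at this volume is 68,100 × R$125.66 = R$8,557,446.00.
Operating income = contribution − fixed costs = R$8,557,446.00 − R$4,765,900 = R$3,791,546.00. Interest = R$1,221,723.00.
DOL = R$8,557,446.00 ÷ R$3,791,546.00 = 2.2570; DFL = R$3,791,546.00 ÷ R$2,569,823.00 = 1.4754.
DCL = DOL × DFL = 2.2570 × 1.4754 = 3.3300.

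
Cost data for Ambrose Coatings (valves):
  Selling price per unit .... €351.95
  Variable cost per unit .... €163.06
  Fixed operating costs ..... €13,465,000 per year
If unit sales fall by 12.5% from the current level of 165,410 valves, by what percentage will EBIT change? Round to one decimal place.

-22.0%

Total contribution margin = 165,410 × €188.89 = €31,244,294.90.
Subtracting fixed costs: EBIT = €31,244,294.90 − €13,465,000 = €17,779,294.90.
So DOL = total CM / EBIT = €31,244,294.90 / €17,779,294.90 = 1.7573.
%ΔEBIT = DOL × %ΔSales = 1.7573 × -12.5% = -22.0%.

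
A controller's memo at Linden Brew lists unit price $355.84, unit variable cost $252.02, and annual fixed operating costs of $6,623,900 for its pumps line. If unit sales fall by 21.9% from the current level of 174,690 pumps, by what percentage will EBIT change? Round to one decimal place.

Total contribution margin = 174,690 × $103.82 = $18,136,315.80.
EBIT = $18,136,315.80 − $6,623,900 = $11,512,415.80.
So DOL = total CM / EBIT = $18,136,315.80 / $11,512,415.80 = 1.5754.
Operating income changes by 1.5754 × -21.9% = -34.5%.

-34.5%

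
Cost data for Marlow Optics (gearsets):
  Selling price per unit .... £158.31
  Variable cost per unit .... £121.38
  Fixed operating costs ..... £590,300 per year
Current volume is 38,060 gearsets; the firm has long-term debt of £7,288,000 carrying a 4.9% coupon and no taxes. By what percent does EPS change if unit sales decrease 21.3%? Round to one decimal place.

-65.3%

Total contribution margin = 38,060 × £36.93 = £1,405,555.80.
Subtracting fixed costs: EBIT = £1,405,555.80 − £590,300 = £815,255.80.
After interest of £357,112.00, pre-tax earnings = £458,143.80.
Degree of combined leverage = contribution ÷ (EBIT − I) = £1,405,555.80 ÷ £458,143.80 = 3.0679.
%ΔEPS = DCL × %ΔSales = 3.0679 × -21.3% = -65.3%.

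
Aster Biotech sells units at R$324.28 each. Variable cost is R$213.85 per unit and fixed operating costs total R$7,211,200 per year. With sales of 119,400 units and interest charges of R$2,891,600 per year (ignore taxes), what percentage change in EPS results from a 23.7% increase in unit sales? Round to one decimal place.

Total contribution margin = 119,400 × R$110.43 = R$13,185,342.00.
Operating income = contribution − fixed costs = R$13,185,342.00 − R$7,211,200 = R$5,974,142.00.
After interest of R$2,891,600.00, pre-tax earnings = R$3,082,542.00.
Degree of combined leverage = contribution ÷ (EBIT − I) = R$13,185,342.00 ÷ R$3,082,542.00 = 4.2774.
EPS therefore changes by 4.2774 × (+23.7%) = +101.4%.

+101.4%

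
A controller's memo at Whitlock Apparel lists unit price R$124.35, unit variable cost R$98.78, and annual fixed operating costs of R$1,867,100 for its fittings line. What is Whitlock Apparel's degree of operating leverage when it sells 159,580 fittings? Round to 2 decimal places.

1.84

Total contribution margin = 159,580 × R$25.57 = R$4,080,460.60.
Operating income = contribution − fixed costs = R$4,080,460.60 − R$1,867,100 = R$2,213,360.60.
Degree of operating leverage = R$4,080,460.60 / R$2,213,360.60 = 1.8436.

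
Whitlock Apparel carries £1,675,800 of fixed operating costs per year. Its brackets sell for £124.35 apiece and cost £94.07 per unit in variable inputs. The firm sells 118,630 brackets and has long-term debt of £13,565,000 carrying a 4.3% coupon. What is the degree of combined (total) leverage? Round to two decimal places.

Total contribution margin = 118,630 × £30.28 = £3,592,116.40.
Subtracting fixed costs: EBIT = £3,592,116.40 − £1,675,800 = £1,916,316.40. Interest = £583,295.00, so EBIT − I = £1,333,021.40.
DCL = contribution ÷ (EBIT − I) = £3,592,116.40 ÷ £1,333,021.40 = 2.6947.

2.69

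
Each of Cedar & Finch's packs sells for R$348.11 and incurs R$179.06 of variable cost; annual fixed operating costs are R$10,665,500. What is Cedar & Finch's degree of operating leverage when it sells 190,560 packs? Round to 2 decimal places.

At 190,560 units, contribution = 190,560 × R$169.05 = R$32,214,168.00.
EBIT = R$32,214,168.00 − R$10,665,500 = R$21,548,668.00.
Degree of operating leverage = R$32,214,168.00 / R$21,548,668.00 = 1.4949.

1.49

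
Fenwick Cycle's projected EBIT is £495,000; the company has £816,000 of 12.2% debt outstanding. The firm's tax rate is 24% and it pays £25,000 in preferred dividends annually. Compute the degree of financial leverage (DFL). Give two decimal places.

Interest = £99,552.00.
Preferred dividends grossed up pre-tax: £25,000 / (1 − 0.24) = £32,894.74.
DFL = EBIT ÷ [EBIT − I − D_p/(1−t)] = £495,000 ÷ [£495,000 − £99,552.00 − £32,894.74] = £495,000 ÷ £362,553.26 = 1.3653.

1.37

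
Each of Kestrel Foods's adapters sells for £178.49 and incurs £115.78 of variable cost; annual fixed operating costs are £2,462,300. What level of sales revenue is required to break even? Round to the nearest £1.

Contribution margin per unit = £178.49 − £115.78 = £62.71, a CM ratio of £62.71 ÷ £178.49 = 0.3513.
Break-even revenue = fixed costs × price ÷ CM = £2,462,300 × £178.49 ÷ £62.71 = £7,008,387.

£7,008,387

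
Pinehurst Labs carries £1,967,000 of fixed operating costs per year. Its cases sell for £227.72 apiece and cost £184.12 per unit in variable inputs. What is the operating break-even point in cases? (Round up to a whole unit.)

Unit CM = price − variable cost = £227.72 − £184.12 = £43.60.
Break-even volume = fixed costs ÷ CM per unit = £1,967,000 ÷ £43.60 = 45,114.68, so 45,115 cases.

45,115 cases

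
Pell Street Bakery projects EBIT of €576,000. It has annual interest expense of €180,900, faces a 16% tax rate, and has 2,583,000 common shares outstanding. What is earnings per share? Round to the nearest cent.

Pre-tax income = €576,000 − €180,900.00 = €395,100.00.
Net income = €395,100.00 × (1 − 0.16) = €331,884.00.
Per share: €331,884.00 / 2,583,000 shares = €0.13.

€0.13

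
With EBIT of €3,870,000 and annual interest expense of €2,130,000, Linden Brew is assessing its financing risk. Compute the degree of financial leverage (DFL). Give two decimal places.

2.22

Annual interest charges come to €2,130,000.00.
DFL = EBIT ÷ (EBIT − I) = €3,870,000 ÷ (€3,870,000 − €2,130,000.00) = €3,870,000 ÷ €1,740,000.00 = 2.2241.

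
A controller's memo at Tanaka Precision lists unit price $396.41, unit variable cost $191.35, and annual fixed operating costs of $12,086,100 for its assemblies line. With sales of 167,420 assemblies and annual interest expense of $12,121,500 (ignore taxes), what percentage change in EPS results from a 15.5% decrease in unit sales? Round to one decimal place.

Total contribution margin = 167,420 × $205.06 = $34,331,145.20.
Subtracting fixed costs: EBIT = $34,331,145.20 − $12,086,100 = $22,245,045.20.
Interest = $12,121,500.00, so EBIT − I = $10,123,545.20.
Degree of combined leverage = contribution ÷ (EBIT − I) = $34,331,145.20 ÷ $10,123,545.20 = 3.3912.
%ΔEPS = DCL × %ΔSales = 3.3912 × -15.5% = -52.6%.

-52.6%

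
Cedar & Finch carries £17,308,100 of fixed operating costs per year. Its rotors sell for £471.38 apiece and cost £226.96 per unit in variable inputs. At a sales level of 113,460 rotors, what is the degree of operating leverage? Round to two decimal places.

At 113,460 units, contribution = 113,460 × £244.42 = £27,731,893.20.
Operating income = contribution − fixed costs = £27,731,893.20 − £17,308,100 = £10,423,793.20.
DOL = contribution ÷ EBIT = £27,731,893.20 ÷ £10,423,793.20 = 2.6604.

2.66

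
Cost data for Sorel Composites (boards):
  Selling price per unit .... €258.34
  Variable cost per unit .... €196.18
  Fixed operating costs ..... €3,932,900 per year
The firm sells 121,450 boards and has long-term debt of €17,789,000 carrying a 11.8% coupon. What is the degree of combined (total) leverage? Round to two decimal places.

Contribution at this volume is 121,450 × €62.16 = €7,549,332.00.
Operating income = contribution − fixed costs = €7,549,332.00 − €3,932,900 = €3,616,432.00. Interest = €2,099,102.00.
DOL = €7,549,332.00 ÷ €3,616,432.00 = 2.0875; DFL = €3,616,432.00 ÷ €1,517,330.00 = 2.3834.
DCL = DOL × DFL = 2.0875 × 2.3834 = 4.9753.

4.98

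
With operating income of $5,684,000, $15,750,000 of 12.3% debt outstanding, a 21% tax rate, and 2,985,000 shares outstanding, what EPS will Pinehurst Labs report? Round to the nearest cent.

$0.99

Pre-tax income = $5,684,000 − $1,937,250.00 = $3,746,750.00.
Net income = $3,746,750.00 × (1 − 0.21) = $2,959,932.50.
EPS = $2,959,932.50 ÷ 2,985,000 = $0.99.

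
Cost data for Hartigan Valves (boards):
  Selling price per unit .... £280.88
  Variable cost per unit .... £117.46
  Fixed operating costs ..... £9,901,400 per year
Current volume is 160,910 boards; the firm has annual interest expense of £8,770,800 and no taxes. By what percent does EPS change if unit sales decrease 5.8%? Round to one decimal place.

Contribution at this volume is 160,910 × £163.42 = £26,295,912.20.
Subtracting fixed costs: EBIT = £26,295,912.20 − £9,901,400 = £16,394,512.20.
After interest of £8,770,800.00, pre-tax earnings = £7,623,712.20.
DCL = total CM / (EBIT − I) = £26,295,912.20 / £7,623,712.20 = 3.4492.
%ΔEPS = DCL × %ΔSales = 3.4492 × -5.8% = -20.0%.

-20.0%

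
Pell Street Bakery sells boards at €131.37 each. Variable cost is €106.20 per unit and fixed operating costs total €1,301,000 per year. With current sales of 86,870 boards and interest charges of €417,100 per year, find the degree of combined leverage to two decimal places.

4.67

At 86,870 units, contribution = 86,870 × €25.17 = €2,186,517.90.
Operating income = contribution − fixed costs = €2,186,517.90 − €1,301,000 = €885,517.90. Interest = €417,100.00, so EBIT − I = €468,417.90.
DCL = contribution ÷ (EBIT − I) = €2,186,517.90 ÷ €468,417.90 = 4.6679.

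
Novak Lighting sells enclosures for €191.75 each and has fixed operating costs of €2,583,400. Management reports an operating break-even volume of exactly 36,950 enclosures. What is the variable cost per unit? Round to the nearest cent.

At break-even, FC = Q × (P − VC), so P − VC = €2,583,400 ÷ 36,950 = €69.9161.
Hence VC = price − CM = €191.75 − €69.9161 = €121.83.

€121.83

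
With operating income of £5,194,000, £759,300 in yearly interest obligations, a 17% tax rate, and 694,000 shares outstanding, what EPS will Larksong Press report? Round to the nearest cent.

Pre-tax income = £5,194,000 − £759,300.00 = £4,434,700.00.
After tax at 17%: net income = £4,434,700.00 × 0.83 = £3,680,801.00.
Per share: £3,680,801.00 / 694,000 shares = £5.30.

£5.30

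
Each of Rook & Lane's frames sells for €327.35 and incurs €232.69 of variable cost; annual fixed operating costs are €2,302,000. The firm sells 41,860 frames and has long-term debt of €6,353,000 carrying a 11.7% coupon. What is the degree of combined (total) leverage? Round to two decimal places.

Total contribution margin = 41,860 × €94.66 = €3,962,467.60.
Subtracting fixed costs: EBIT = €3,962,467.60 − €2,302,000 = €1,660,467.60. Interest = €743,301.00, so EBIT − I = €917,166.60.
Degree of total leverage = total CM / (EBIT − interest) = €3,962,467.60 / €917,166.60 = 4.3203.

4.32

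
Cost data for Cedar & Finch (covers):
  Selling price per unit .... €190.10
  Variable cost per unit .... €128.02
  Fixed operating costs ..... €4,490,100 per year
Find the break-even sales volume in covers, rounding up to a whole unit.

Each unit contributes €190.10 − €128.02 = €62.08.
Break-even volume = fixed costs ÷ CM per unit = €4,490,100 ÷ €62.08 = 72,327.64, so 72,328 covers.

72,328 covers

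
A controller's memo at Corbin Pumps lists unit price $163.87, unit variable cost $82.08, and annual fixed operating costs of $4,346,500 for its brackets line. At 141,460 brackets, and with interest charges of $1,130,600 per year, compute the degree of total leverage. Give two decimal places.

Contribution at this volume is 141,460 × $81.79 = $11,570,013.40.
Subtracting fixed costs: EBIT = $11,570,013.40 − $4,346,500 = $7,223,513.40. Interest = $1,130,600.00, so EBIT − I = $6,092,913.40.
DCL = contribution ÷ (EBIT − I) = $11,570,013.40 ÷ $6,092,913.40 = 1.8989.

1.90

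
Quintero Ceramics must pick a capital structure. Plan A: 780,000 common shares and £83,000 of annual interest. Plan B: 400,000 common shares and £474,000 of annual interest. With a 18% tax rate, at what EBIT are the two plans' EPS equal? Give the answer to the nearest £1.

£885,579

At indifference, (EBIT − 83,000)(1 − t)/780,000 = (EBIT − 474,000)(1 − t)/400,000.
The (1 − t) factor cancels: (EBIT − 83,000) × 400,000 = (EBIT − 474,000) × 780,000.
EBIT × (780,000 − 400,000) = 474,000 × 780,000 − 83,000 × 400,000 = 336,520,000,000, so EBIT = 336,520,000,000 ÷ 380,000 = 885,578.95.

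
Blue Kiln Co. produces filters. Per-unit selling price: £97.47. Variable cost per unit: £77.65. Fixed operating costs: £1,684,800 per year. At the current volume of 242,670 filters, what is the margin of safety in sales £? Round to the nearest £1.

£15,367,603

Unit CM = price − variable cost = £97.47 − £77.65 = £19.82. Break-even units = £1,684,800 ÷ £19.82 = 85,005.05; break-even revenue = 85,005.05 × £97.47 = £8,285,441.78.
Current sales = 242,670 × £97.47 = £23,653,044.90.
Margin of safety = £23,653,044.90 − £8,285,441.78 = £15,367,603.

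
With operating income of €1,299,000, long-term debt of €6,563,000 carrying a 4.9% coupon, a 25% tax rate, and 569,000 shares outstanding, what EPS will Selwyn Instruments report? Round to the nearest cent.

€1.29

Pre-tax income = €1,299,000 − €321,587.00 = €977,413.00.
After tax at 25%: net income = €977,413.00 × 0.75 = €733,059.75.
Per share: €733,059.75 / 569,000 shares = €1.29.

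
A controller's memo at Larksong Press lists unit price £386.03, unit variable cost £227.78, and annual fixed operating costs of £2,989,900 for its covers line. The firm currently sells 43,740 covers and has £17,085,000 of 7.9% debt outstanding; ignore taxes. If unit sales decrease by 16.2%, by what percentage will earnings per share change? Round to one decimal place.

Total contribution margin = 43,740 × £158.25 = £6,921,855.00.
Subtracting fixed costs: EBIT = £6,921,855.00 − £2,989,900 = £3,931,955.00.
After interest of £1,349,715.00, pre-tax earnings = £2,582,240.00.
DCL = total CM / (EBIT − I) = £6,921,855.00 / £2,582,240.00 = 2.6806.
EPS therefore changes by 2.6806 × (-16.2%) = -43.4%.

-43.4%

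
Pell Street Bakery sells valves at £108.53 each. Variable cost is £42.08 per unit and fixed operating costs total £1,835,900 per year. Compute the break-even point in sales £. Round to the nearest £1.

Contribution margin per unit = £108.53 − £42.08 = £66.45, a CM ratio of £66.45 ÷ £108.53 = 0.6123.
Break-even sales = FC ÷ CM ratio = £1,835,900 × £108.53 / £66.45 = £2,998,499.

£2,998,499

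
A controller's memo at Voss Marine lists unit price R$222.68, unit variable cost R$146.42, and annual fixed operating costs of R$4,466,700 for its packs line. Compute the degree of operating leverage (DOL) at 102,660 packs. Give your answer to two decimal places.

2.33

Total contribution margin = 102,660 × R$76.26 = R$7,828,851.60.
Subtracting fixed costs: EBIT = R$7,828,851.60 − R$4,466,700 = R$3,362,151.60.
DOL = contribution ÷ EBIT = R$7,828,851.60 ÷ R$3,362,151.60 = 2.3285.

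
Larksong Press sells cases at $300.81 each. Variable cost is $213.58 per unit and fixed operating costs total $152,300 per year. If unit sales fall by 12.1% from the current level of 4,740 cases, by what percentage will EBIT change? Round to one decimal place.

-19.2%

Contribution at this volume is 4,740 × $87.23 = $413,470.20.
EBIT = $413,470.20 − $152,300 = $261,170.20.
DOL = contribution ÷ EBIT = $413,470.20 ÷ $261,170.20 = 1.5831.
So EBIT moves 1.5831 × (-12.1%) = -19.2%.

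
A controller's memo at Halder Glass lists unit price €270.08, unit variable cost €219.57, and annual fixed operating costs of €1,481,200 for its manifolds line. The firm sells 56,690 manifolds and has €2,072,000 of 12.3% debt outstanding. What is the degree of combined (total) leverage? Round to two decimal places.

Contribution at this volume is 56,690 × €50.51 = €2,863,411.90.
EBIT = €2,863,411.90 − €1,481,200 = €1,382,211.90. Interest = €254,856.00.
DOL = €2,863,411.90 ÷ €1,382,211.90 = 2.0716; DFL = €1,382,211.90 ÷ €1,127,355.90 = 1.2261.
Combined leverage = 2.0716 × 1.2261 = 2.5400.

2.54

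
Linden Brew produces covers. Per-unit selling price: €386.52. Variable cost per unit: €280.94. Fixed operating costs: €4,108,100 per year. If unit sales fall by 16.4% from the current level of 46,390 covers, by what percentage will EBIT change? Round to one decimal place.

At 46,390 units, contribution = 46,390 × €105.58 = €4,897,856.20.
Subtracting fixed costs: EBIT = €4,897,856.20 − €4,108,100 = €789,756.20.
DOL = contribution ÷ EBIT = €4,897,856.20 ÷ €789,756.20 = 6.2017.
%ΔEBIT = DOL × %ΔSales = 6.2017 × -16.4% = -101.7%.

-101.7%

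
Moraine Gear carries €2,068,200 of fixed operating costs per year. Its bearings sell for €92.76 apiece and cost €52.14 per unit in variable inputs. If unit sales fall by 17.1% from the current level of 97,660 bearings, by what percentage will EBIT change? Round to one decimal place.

Total contribution margin = 97,660 × €40.62 = €3,966,949.20.
Operating income = contribution − fixed costs = €3,966,949.20 − €2,068,200 = €1,898,749.20.
DOL = contribution ÷ EBIT = €3,966,949.20 ÷ €1,898,749.20 = 2.0892.
So EBIT moves 2.0892 × (-17.1%) = -35.7%.

-35.7%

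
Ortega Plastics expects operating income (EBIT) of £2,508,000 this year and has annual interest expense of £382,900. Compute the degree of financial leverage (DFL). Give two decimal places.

Annual interest charges come to £382,900.00.
Degree of financial leverage = EBIT / (EBIT − interest) = £2,508,000 / £2,125,100.00 = 1.1802.

1.18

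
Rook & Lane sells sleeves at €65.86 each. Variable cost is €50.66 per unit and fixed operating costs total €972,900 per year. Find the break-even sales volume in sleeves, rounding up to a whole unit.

Each unit contributes €65.86 − €50.66 = €15.20.
Break-even Q = €972,900 / €15.20 = 64,006.58 → 64,007 sleeves.

64,007 sleeves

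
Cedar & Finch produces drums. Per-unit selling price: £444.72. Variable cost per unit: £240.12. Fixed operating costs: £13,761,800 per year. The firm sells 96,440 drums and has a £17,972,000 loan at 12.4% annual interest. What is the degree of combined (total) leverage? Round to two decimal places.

5.27

Contribution at this volume is 96,440 × £204.60 = £19,731,624.00.
Subtracting fixed costs: EBIT = £19,731,624.00 − £13,761,800 = £5,969,824.00. Interest = £2,228,528.00, so EBIT − I = £3,741,296.00.
Degree of total leverage = total CM / (EBIT − interest) = £19,731,624.00 / £3,741,296.00 = 5.2740.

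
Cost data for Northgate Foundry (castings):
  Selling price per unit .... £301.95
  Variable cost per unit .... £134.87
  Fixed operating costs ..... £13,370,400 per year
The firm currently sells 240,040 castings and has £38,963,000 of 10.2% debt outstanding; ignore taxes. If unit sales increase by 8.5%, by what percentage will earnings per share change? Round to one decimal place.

+15.0%

At 240,040 units, contribution = 240,040 × £167.08 = £40,105,883.20.
EBIT = £40,105,883.20 − £13,370,400 = £26,735,483.20.
Interest = £3,974,226.00, so EBIT − I = £22,761,257.20.
DCL = total CM / (EBIT − I) = £40,105,883.20 / £22,761,257.20 = 1.7620.
%ΔEPS = DCL × %ΔSales = 1.7620 × +8.5% = +15.0%.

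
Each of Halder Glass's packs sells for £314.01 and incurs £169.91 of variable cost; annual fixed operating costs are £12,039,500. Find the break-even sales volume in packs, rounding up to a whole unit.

83,550 packs

Contribution margin per unit = £314.01 − £169.91 = £144.10.
Break-even Q = £12,039,500 / £144.10 = 83,549.62 → 83,550 packs.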